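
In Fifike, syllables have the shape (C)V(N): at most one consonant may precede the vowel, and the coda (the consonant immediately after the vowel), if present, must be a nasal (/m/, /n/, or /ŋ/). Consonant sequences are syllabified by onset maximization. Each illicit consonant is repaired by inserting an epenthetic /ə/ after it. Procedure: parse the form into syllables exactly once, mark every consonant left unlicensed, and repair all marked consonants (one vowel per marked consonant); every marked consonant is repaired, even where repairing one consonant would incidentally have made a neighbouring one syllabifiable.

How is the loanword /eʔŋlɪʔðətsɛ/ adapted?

eʔəŋəlɪʔəðətəsɛ

Syllabifying with onset maximization leaves /ʔ/, /ŋ/, /ʔ/, /t/ stranded (only a nasal (/m/, /n/, or /ŋ/) is licensed in coda position; onsets are limited to one consonant).
Inserting the epenthetic vowel yields /ʔ/ → /ʔə/, /ŋ/ → /ŋə/, /ʔ/ → /ʔə/, /t/ → /tə/.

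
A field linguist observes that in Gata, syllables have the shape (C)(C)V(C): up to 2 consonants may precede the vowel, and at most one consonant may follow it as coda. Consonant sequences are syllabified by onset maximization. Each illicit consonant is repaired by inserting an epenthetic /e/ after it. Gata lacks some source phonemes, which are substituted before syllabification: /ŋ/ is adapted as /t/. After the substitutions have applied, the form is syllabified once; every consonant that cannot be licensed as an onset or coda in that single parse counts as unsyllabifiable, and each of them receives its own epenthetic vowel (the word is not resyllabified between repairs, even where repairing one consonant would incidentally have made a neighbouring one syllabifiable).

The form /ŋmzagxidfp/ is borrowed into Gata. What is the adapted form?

Substitution: /ŋ/ → /t/, giving /tmzagxidfp/.
Syllabifying with onset maximization leaves /t/, /f/, /p/ stranded (at most one coda consonant is licensed; onsets may contain at most 2 consonants).
Epenthesis after each stranded consonant: /t/ → /te/, /f/ → /fe/, /p/ → /pe/.

temzagxidfepe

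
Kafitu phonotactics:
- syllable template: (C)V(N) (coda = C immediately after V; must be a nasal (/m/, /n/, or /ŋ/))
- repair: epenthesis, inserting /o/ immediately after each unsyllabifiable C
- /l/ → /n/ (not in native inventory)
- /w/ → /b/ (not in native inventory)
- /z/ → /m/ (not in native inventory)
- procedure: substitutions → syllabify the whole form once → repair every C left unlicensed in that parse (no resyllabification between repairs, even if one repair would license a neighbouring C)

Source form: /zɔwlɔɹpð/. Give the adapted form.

Substitution: /z/ → /m/, /w/ → /b/, /l/ → /n/, giving /mɔbnɔɹpð/.
Syllabifying with onset maximization leaves /b/, /ɹ/, /p/, /ð/ stranded (only a nasal (/m/, /n/, or /ŋ/) is licensed in coda position; onsets are limited to one consonant).
Inserting the epenthetic vowel yields /b/ → /bo/, /ɹ/ → /ɹo/, /p/ → /po/, /ð/ → /ðo/.

mɔbonɔɹopoðo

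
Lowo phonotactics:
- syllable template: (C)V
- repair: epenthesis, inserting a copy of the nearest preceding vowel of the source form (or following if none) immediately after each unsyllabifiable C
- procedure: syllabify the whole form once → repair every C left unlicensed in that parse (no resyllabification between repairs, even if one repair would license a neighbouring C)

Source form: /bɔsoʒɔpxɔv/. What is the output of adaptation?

Under (C)V, the unsyllabifiable consonants are /p/, /v/ (no codas are permitted; onsets are limited to one consonant).
Each unlicensed consonant becomes the onset of a new syllable: /p/ → /pɔ/, /v/ → /vɔ/.

bɔsoʒɔpɔxɔvɔ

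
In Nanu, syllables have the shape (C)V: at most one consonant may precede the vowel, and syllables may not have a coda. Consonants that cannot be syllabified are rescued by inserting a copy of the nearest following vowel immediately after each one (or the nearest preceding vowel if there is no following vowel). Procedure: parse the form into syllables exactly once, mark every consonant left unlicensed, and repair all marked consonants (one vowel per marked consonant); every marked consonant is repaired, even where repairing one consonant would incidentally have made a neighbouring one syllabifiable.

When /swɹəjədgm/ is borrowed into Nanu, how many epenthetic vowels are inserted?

5

The unsyllabifiable consonants are /s/, /w/, /d/, /g/, /m/; each receives one epenthetic vowel.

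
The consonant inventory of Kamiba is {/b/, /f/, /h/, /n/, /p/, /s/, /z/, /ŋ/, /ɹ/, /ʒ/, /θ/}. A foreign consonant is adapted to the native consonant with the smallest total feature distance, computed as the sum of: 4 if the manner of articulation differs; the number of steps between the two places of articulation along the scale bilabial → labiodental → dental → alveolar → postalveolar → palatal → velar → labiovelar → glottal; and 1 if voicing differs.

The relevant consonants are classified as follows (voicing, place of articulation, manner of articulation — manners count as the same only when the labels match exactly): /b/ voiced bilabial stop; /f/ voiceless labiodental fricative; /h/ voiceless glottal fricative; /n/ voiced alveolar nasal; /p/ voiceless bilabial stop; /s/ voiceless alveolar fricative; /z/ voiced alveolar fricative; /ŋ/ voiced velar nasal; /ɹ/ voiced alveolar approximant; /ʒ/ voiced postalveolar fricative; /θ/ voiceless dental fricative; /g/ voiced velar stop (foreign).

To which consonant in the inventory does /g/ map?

ŋ

/ŋ/ is closest: manner differs (stop→nasal, +4), place distance 0 (velar→velar), same voicing; total 4. Next closest is /b/ at distance 6.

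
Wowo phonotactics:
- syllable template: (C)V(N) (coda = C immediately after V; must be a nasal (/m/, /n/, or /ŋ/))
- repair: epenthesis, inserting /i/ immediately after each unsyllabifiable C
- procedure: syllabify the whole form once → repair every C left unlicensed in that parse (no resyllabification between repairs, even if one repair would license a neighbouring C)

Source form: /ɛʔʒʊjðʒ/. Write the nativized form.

ɛʔiʒʊjiðiʒi

The consonants /ʔ/, /j/, /ð/, /ʒ/ cannot be parsed into a legal (C)V(N) syllable (only a nasal (/m/, /n/, or /ŋ/) is licensed in coda position; onsets are limited to one consonant).
Epenthesis after each stranded consonant: /ʔ/ → /ʔi/, /j/ → /ji/, /ð/ → /ði/, /ʒ/ → /ʒi/.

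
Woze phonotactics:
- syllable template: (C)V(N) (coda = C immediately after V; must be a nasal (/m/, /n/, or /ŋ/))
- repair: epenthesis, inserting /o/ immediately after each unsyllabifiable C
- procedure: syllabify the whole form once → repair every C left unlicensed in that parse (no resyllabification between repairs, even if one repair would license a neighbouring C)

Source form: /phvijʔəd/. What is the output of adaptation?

pohovijoʔədo

Under (C)V(N), the unsyllabifiable consonants are /p/, /h/, /j/, /d/ (only a nasal (/m/, /n/, or /ŋ/) is licensed in coda position; onsets are limited to one consonant).
Each unlicensed consonant becomes the onset of a new syllable: /p/ → /po/, /h/ → /ho/, /j/ → /jo/, /d/ → /do/.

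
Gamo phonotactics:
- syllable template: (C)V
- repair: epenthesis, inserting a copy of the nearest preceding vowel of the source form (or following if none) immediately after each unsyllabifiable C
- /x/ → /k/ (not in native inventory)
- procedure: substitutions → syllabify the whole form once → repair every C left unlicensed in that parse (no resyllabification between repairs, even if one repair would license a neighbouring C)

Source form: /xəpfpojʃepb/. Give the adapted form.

kəpəfəpojoʃepebe

Substitution: /x/ → /k/, giving /kəpfpojʃepb/.
Syllabifying with onset maximization leaves /p/, /f/, /j/, /p/, /b/ stranded (no codas are permitted; onsets are limited to one consonant).
Inserting the epenthetic vowel yields /p/ → /pə/, /f/ → /fə/, /j/ → /jo/, /p/ → /pe/, /b/ → /be/.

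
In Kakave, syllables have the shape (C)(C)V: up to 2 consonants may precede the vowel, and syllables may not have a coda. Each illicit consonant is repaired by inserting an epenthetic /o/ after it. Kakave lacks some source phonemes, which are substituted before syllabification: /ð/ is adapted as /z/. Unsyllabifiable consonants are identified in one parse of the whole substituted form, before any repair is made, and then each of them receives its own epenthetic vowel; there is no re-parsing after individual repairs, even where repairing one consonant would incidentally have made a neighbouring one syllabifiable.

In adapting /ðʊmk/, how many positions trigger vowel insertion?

2

After substitution the input is /zʊmk/.
The unsyllabifiable consonants are /m/, /k/; each receives one epenthetic vowel.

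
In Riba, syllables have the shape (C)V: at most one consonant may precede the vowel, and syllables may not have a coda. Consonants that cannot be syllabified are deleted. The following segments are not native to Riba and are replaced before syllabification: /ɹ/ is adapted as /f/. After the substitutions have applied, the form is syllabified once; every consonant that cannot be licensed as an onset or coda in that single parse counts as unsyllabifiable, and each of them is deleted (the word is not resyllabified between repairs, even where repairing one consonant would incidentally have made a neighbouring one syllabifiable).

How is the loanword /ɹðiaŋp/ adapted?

ðia

Substitution: /ɹ/ → /f/, giving /fðiaŋp/.
Under (C)V, the unsyllabifiable consonants are /f/, /ŋ/, /p/ (no codas are permitted; onsets are limited to one consonant).
Deleting the stranded consonants removes /f/, /ŋ/, /p/.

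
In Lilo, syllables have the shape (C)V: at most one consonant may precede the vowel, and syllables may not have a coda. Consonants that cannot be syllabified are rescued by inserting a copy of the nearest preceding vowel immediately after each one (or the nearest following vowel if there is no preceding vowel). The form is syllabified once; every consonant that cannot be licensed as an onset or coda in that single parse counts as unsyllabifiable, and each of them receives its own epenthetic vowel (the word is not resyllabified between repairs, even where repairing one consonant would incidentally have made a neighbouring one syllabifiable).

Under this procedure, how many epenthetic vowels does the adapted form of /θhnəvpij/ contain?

The unsyllabifiable consonants are /θ/, /h/, /v/, /j/; each receives one epenthetic vowel.

4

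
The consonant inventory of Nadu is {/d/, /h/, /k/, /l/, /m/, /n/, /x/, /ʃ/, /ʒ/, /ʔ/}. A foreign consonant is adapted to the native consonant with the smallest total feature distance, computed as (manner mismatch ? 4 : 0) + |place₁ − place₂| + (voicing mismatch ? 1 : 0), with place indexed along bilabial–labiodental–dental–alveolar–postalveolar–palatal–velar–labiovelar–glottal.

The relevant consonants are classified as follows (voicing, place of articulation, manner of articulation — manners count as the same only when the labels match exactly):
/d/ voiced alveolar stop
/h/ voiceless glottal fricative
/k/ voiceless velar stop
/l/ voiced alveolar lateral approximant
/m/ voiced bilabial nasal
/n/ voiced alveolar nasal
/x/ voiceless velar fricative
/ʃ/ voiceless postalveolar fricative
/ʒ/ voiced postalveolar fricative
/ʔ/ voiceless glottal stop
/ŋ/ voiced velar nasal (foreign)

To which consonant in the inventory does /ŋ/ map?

n

/n/ is closest: same manner (nasal), place distance 3 (velar→alveolar), same voicing; total 3. Next closest is /k/ at distance 5.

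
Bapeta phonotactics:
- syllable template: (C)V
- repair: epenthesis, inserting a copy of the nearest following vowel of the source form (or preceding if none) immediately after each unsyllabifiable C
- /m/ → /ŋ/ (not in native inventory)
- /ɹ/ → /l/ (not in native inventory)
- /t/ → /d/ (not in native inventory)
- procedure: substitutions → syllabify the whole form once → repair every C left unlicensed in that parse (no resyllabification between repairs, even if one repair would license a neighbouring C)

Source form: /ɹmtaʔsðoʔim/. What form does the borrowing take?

Substitution: /ɹ/ → /l/, /m/ → /ŋ/, /t/ → /d/, giving /lŋdaʔsðoʔiŋ/.
Under (C)V, the unsyllabifiable consonants are /l/, /ŋ/, /ʔ/, /s/, /ŋ/ (no codas are permitted; onsets are limited to one consonant).
Epenthesis after each stranded consonant: /l/ → /la/, /ŋ/ → /ŋa/, /ʔ/ → /ʔo/, /s/ → /so/, /ŋ/ → /ŋi/.

laŋadaʔosoðoʔiŋi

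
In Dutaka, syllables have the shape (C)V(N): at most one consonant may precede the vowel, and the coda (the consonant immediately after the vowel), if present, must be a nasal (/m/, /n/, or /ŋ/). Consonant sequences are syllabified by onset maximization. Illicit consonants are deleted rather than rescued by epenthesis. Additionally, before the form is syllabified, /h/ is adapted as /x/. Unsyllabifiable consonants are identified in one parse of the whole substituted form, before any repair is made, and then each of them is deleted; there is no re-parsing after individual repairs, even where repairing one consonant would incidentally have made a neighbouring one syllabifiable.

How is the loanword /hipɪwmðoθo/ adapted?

Substitution: /h/ → /x/, giving /xipɪwmðoθo/.
Syllabifying with onset maximization leaves /w/, /m/ stranded (only a nasal (/m/, /n/, or /ŋ/) is licensed in coda position; onsets are limited to one consonant).
Each unlicensed consonant is deleted: /w/, /m/.

xipɪðoθo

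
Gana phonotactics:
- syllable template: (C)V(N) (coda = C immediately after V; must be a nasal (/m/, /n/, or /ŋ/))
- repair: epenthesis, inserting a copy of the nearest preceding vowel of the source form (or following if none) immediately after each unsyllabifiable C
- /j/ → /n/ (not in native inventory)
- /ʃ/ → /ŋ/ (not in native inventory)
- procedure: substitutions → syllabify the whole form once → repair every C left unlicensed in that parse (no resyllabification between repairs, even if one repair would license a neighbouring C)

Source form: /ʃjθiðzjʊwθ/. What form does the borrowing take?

ŋiniθiðizinʊwʊθʊ

Substitution: /ʃ/ → /ŋ/, /j/ → /n/, giving /ŋnθiðznʊwθ/.
Syllabifying with onset maximization leaves /ŋ/, /n/, /ð/, /z/, /w/, /θ/ stranded (only a nasal (/m/, /n/, or /ŋ/) is licensed in coda position; onsets are limited to one consonant).
Inserting the epenthetic vowel yields /ŋ/ → /ŋi/, /n/ → /ni/, /ð/ → /ði/, /z/ → /zi/, /w/ → /wʊ/, /θ/ → /θʊ/.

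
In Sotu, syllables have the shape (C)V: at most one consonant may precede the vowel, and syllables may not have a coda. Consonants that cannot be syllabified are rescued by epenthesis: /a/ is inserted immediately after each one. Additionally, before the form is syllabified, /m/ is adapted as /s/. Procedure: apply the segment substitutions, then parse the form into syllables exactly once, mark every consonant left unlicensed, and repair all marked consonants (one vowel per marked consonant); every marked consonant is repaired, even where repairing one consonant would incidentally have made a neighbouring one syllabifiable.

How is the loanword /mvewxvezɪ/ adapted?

savewaxavezɪ

Substitution: /m/ → /s/, giving /svewxvezɪ/.
Under (C)V, the unsyllabifiable consonants are /s/, /w/, /x/ (no codas are permitted; onsets are limited to one consonant).
Inserting the epenthetic vowel yields /s/ → /sa/, /w/ → /wa/, /x/ → /xa/.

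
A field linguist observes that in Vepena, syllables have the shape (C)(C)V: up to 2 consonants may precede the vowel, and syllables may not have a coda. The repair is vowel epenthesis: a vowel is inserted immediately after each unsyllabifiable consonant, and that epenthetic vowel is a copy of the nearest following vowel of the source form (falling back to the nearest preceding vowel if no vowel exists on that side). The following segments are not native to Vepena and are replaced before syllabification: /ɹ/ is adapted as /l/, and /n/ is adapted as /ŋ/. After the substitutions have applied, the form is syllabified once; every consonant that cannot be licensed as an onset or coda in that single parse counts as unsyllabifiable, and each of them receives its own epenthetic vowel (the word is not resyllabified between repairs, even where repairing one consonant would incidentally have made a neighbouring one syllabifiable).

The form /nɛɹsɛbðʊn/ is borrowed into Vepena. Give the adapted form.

Substitution: /n/ → /ŋ/, /ɹ/ → /l/, giving /ŋɛlsɛbðʊŋ/.
Under (C)(C)V, the unsyllabifiable consonants are /ŋ/ (no codas are permitted; onsets may contain at most 2 consonants).
Epenthesis after each stranded consonant: /ŋ/ → /ŋʊ/.

ŋɛlsɛbðʊŋʊ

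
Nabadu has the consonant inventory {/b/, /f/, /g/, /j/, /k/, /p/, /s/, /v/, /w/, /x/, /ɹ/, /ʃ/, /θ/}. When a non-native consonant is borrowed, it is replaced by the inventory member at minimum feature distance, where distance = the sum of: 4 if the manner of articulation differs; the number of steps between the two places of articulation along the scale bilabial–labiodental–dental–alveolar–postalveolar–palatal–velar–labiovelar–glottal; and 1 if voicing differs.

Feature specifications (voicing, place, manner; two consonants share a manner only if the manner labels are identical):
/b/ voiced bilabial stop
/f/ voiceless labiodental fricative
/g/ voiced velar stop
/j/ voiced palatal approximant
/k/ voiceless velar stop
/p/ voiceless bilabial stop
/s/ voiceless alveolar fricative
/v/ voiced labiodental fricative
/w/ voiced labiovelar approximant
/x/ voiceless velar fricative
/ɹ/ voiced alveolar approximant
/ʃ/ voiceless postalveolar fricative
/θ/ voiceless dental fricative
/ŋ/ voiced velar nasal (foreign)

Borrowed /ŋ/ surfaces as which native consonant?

/g/ is closest: manner differs (nasal→stop, +4), place distance 0 (velar→velar), same voicing; total 4. Next closest is /j/ at distance 5.

g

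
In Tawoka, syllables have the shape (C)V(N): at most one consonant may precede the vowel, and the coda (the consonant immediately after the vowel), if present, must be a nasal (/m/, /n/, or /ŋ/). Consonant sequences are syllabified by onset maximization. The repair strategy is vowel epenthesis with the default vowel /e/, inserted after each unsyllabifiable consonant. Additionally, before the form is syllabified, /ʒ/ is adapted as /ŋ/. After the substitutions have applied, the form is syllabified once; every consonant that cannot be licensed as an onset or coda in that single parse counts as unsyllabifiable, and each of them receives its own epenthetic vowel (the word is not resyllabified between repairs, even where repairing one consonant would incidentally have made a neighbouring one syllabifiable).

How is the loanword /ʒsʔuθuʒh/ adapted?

ŋeseʔuθuŋhe

Substitution: /ʒ/ → /ŋ/, giving /ŋsʔuθuŋh/.
Syllabifying with onset maximization leaves /ŋ/, /s/, /h/ stranded (only a nasal (/m/, /n/, or /ŋ/) is licensed in coda position; onsets are limited to one consonant).
Epenthesis after each stranded consonant: /ŋ/ → /ŋe/, /s/ → /se/, /h/ → /he/.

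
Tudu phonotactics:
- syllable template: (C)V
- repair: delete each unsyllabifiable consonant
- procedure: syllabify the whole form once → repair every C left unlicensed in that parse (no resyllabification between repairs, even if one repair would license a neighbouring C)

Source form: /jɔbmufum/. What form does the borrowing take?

jɔmufu

Under (C)V, the unsyllabifiable consonants are /b/, /m/ (no codas are permitted; onsets are limited to one consonant).
Deleting the stranded consonants removes /b/, /m/.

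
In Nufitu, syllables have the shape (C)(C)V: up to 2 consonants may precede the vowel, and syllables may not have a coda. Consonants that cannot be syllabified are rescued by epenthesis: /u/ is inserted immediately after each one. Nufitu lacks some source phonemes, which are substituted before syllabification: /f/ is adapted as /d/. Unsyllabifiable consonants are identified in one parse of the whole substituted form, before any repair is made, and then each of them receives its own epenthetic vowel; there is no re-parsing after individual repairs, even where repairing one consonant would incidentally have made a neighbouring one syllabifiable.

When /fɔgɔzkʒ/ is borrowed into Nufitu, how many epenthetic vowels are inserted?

3

After substitution the input is /dɔgɔzkʒ/.
The unsyllabifiable consonants are /z/, /k/, /ʒ/; each receives one epenthetic vowel.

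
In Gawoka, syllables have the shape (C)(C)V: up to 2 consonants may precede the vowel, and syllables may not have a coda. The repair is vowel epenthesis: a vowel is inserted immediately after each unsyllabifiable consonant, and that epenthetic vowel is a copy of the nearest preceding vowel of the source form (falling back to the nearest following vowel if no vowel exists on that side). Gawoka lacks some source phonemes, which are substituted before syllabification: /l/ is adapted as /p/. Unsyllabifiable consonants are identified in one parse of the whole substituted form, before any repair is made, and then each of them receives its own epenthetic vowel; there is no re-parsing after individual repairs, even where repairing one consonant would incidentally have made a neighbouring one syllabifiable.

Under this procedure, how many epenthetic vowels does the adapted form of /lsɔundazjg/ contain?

After substitution the input is /psɔundazjg/.
The unsyllabifiable consonants are /z/, /j/, /g/; each receives one epenthetic vowel.

3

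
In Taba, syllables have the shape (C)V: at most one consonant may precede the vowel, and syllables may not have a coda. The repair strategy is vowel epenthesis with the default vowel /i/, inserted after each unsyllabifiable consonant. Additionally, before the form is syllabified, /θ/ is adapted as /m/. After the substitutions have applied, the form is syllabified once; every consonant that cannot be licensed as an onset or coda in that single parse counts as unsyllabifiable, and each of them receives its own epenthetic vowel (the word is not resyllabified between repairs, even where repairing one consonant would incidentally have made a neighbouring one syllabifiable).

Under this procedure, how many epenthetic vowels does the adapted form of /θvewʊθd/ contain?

3

After substitution the input is /mvewʊmd/.
The unsyllabifiable consonants are /m/, /m/, /d/; each receives one epenthetic vowel.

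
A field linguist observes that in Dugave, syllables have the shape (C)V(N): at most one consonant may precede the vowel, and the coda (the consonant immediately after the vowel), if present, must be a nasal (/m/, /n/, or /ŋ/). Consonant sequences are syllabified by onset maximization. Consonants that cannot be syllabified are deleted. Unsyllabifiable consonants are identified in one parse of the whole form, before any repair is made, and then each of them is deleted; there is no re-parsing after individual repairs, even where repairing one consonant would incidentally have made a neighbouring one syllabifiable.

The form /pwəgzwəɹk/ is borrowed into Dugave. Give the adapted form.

Under (C)V(N), the unsyllabifiable consonants are /p/, /g/, /z/, /ɹ/, /k/ (only a nasal (/m/, /n/, or /ŋ/) is licensed in coda position; onsets are limited to one consonant).
Each unlicensed consonant is deleted: /p/, /g/, /z/, /ɹ/, /k/.

wəwə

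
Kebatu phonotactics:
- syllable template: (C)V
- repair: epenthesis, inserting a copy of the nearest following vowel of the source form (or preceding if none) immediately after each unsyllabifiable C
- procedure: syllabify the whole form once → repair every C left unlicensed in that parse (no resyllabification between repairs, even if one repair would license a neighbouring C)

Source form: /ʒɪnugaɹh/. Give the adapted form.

ʒɪnugaɹaha

Syllabifying with onset maximization leaves /ɹ/, /h/ stranded (no codas are permitted; onsets are limited to one consonant).
Inserting the epenthetic vowel yields /ɹ/ → /ɹa/, /h/ → /ha/.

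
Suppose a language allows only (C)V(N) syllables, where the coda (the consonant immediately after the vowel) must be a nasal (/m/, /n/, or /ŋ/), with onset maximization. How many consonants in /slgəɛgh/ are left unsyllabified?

Syllabifying with onset maximization leaves /s/, /l/, /g/, /h/ stranded (only a nasal (/m/, /n/, or /ŋ/) is licensed in coda position; onsets are limited to one consonant).

4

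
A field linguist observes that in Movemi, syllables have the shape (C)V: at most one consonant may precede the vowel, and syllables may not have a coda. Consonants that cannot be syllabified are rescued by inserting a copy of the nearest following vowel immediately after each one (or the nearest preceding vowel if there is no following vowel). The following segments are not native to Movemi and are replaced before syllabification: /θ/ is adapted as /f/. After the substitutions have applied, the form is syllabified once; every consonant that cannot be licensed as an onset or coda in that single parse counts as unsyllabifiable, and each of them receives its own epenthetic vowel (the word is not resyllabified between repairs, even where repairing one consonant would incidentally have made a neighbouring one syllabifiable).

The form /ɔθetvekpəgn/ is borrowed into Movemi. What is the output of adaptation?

ɔfetevekəpəgənə

Substitution: /θ/ → /f/, giving /ɔfetvekpəgn/.
The consonants /t/, /k/, /g/, /n/ cannot be parsed into a legal (C)V syllable (no codas are permitted; onsets are limited to one consonant).
Each unlicensed consonant becomes the onset of a new syllable: /t/ → /te/, /k/ → /kə/, /g/ → /gə/, /n/ → /nə/.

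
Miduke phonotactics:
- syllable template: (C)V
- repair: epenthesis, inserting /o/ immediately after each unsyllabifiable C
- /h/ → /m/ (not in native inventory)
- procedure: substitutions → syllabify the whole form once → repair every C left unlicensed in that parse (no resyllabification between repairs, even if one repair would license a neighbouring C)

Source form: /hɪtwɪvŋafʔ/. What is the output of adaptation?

mɪtowɪvoŋafoʔo

Substitution: /h/ → /m/, giving /mɪtwɪvŋafʔ/.
Under (C)V, the unsyllabifiable consonants are /t/, /v/, /f/, /ʔ/ (no codas are permitted; onsets are limited to one consonant).
Inserting the epenthetic vowel yields /t/ → /to/, /v/ → /vo/, /f/ → /fo/, /ʔ/ → /ʔo/.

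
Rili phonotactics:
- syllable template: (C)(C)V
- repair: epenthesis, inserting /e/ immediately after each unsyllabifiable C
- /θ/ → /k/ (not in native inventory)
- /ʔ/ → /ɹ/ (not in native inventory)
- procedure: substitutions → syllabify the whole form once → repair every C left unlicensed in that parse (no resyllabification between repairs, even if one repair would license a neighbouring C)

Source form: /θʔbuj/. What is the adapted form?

Substitution: /θ/ → /k/, /ʔ/ → /ɹ/, giving /kɹbuj/.
Syllabifying with onset maximization leaves /k/, /j/ stranded (no codas are permitted; onsets may contain at most 2 consonants).
Epenthesis after each stranded consonant: /k/ → /ke/, /j/ → /je/.

keɹbuje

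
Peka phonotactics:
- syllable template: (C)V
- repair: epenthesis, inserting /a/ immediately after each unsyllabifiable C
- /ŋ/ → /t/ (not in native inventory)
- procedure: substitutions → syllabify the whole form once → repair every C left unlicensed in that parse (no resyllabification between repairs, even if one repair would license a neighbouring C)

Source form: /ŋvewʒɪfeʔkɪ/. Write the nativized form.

Substitution: /ŋ/ → /t/, giving /tvewʒɪfeʔkɪ/.
The consonants /t/, /w/, /ʔ/ cannot be parsed into a legal (C)V syllable (no codas are permitted; onsets are limited to one consonant).
Epenthesis after each stranded consonant: /t/ → /ta/, /w/ → /wa/, /ʔ/ → /ʔa/.

tavewaʒɪfeʔakɪ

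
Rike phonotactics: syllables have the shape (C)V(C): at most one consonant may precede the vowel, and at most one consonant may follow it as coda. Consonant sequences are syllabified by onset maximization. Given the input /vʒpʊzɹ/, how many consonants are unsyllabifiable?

3

Syllabifying with onset maximization leaves /v/, /ʒ/, /ɹ/ stranded (at most one coda consonant is licensed; onsets are limited to one consonant).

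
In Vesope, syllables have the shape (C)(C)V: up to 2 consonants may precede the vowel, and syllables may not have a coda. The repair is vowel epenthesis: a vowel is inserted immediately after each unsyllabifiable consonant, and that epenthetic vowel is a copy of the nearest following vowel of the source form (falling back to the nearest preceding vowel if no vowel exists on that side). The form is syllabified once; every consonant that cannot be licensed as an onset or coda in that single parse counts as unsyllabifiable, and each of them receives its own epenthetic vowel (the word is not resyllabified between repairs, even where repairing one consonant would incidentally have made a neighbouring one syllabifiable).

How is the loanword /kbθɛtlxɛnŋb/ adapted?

kɛbθɛtɛlxɛnɛŋɛbɛ

Under (C)(C)V, the unsyllabifiable consonants are /k/, /t/, /n/, /ŋ/, /b/ (no codas are permitted; onsets may contain at most 2 consonants).
Inserting the epenthetic vowel yields /k/ → /kɛ/, /t/ → /tɛ/, /n/ → /nɛ/, /ŋ/ → /ŋɛ/, /b/ → /bɛ/.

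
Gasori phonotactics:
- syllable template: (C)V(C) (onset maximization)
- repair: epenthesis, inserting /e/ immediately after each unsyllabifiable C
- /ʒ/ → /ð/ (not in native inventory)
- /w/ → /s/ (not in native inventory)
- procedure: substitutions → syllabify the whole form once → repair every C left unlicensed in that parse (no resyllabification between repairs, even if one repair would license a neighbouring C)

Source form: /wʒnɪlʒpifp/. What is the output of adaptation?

Substitution: /w/ → /s/, /ʒ/ → /ð/, giving /sðnɪlðpifp/.
The consonants /s/, /ð/, /ð/, /p/ cannot be parsed into a legal (C)V(C) syllable (at most one coda consonant is licensed; onsets are limited to one consonant).
Epenthesis after each stranded consonant: /s/ → /se/, /ð/ → /ðe/, /ð/ → /ðe/, /p/ → /pe/.

seðenɪlðepifpe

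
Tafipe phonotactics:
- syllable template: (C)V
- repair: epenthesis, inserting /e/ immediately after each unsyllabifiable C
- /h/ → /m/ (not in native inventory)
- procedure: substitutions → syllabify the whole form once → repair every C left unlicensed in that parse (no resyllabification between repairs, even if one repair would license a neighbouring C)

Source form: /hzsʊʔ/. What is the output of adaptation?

Substitution: /h/ → /m/, giving /mzsʊʔ/.
The consonants /m/, /z/, /ʔ/ cannot be parsed into a legal (C)V syllable (no codas are permitted; onsets are limited to one consonant).
Inserting the epenthetic vowel yields /m/ → /me/, /z/ → /ze/, /ʔ/ → /ʔe/.

mezesʊʔe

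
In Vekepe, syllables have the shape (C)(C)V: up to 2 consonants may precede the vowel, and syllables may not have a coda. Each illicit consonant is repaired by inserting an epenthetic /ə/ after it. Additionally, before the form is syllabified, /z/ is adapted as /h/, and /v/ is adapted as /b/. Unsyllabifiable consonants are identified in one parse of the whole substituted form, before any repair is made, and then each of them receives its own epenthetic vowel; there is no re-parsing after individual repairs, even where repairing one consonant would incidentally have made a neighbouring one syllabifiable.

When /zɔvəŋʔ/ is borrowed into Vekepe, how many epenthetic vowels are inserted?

After substitution the input is /hɔbəŋʔ/.
The unsyllabifiable consonants are /ŋ/, /ʔ/; each receives one epenthetic vowel.

2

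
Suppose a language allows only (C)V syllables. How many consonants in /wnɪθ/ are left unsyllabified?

Syllabifying with onset maximization leaves /w/, /θ/ stranded (no codas are permitted; onsets are limited to one consonant).

2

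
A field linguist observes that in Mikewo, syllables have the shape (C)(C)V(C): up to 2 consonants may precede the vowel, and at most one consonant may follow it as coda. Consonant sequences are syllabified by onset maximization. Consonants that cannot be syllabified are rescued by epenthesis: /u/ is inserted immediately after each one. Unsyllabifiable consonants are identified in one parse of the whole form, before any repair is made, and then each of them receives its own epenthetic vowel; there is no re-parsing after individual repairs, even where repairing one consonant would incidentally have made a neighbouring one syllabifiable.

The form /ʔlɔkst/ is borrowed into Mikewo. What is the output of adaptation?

The consonants /s/, /t/ cannot be parsed into a legal (C)(C)V(C) syllable (at most one coda consonant is licensed; onsets may contain at most 2 consonants).
Epenthesis after each stranded consonant: /s/ → /su/, /t/ → /tu/.

ʔlɔksutu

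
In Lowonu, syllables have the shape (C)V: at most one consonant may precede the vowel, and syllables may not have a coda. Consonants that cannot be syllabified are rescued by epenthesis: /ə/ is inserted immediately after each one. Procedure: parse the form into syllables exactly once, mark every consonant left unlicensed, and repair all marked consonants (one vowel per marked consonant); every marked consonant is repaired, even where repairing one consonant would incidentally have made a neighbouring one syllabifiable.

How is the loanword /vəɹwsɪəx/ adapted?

vəɹəwəsɪəxə

The consonants /ɹ/, /w/, /x/ cannot be parsed into a legal (C)V syllable (no codas are permitted; onsets are limited to one consonant).
Inserting the epenthetic vowel yields /ɹ/ → /ɹə/, /w/ → /wə/, /x/ → /xə/.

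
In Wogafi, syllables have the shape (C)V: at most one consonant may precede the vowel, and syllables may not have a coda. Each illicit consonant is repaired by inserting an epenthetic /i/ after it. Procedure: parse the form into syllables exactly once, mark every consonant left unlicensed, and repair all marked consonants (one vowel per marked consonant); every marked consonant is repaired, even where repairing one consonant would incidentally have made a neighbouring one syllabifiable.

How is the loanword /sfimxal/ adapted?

sifimixali

Under (C)V, the unsyllabifiable consonants are /s/, /m/, /l/ (no codas are permitted; onsets are limited to one consonant).
Inserting the epenthetic vowel yields /s/ → /si/, /m/ → /mi/, /l/ → /li/.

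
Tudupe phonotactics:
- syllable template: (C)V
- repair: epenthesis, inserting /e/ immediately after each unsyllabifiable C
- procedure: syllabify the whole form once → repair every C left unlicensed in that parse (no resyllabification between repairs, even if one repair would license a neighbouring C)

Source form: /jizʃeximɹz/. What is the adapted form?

The consonants /z/, /m/, /ɹ/, /z/ cannot be parsed into a legal (C)V syllable (no codas are permitted; onsets are limited to one consonant).
Epenthesis after each stranded consonant: /z/ → /ze/, /m/ → /me/, /ɹ/ → /ɹe/, /z/ → /ze/.

jizeʃeximeɹeze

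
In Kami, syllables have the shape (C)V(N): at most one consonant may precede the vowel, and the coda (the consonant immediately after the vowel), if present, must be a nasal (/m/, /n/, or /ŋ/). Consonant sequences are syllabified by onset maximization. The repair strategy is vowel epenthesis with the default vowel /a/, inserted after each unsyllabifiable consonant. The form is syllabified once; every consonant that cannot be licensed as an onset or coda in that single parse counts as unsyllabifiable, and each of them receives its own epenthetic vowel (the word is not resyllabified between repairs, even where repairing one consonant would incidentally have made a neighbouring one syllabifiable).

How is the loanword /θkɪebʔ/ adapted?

The consonants /θ/, /b/, /ʔ/ cannot be parsed into a legal (C)V(N) syllable (only a nasal (/m/, /n/, or /ŋ/) is licensed in coda position; onsets are limited to one consonant).
Inserting the epenthetic vowel yields /θ/ → /θa/, /b/ → /ba/, /ʔ/ → /ʔa/.

θakɪebaʔa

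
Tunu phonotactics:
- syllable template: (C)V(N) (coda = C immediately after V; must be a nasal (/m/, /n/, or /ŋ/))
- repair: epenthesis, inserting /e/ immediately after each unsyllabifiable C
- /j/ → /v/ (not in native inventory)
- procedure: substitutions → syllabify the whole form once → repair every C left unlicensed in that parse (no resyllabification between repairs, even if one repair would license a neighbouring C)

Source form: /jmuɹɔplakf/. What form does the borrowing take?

Substitution: /j/ → /v/, giving /vmuɹɔplakf/.
Syllabifying with onset maximization leaves /v/, /p/, /k/, /f/ stranded (only a nasal (/m/, /n/, or /ŋ/) is licensed in coda position; onsets are limited to one consonant).
Inserting the epenthetic vowel yields /v/ → /ve/, /p/ → /pe/, /k/ → /ke/, /f/ → /fe/.

vemuɹɔpelakefe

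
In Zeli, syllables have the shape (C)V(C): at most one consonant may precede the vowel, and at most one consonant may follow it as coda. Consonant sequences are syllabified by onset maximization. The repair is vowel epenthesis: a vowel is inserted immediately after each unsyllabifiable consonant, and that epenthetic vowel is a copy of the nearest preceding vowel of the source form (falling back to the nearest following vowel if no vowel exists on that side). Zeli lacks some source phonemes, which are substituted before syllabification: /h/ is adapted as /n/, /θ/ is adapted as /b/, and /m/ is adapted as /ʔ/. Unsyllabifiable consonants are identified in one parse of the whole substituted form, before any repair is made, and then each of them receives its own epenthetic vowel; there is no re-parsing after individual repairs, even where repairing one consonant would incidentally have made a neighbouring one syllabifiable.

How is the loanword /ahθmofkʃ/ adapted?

Substitution: /h/ → /n/, /θ/ → /b/, /m/ → /ʔ/, giving /anbʔofkʃ/.
Syllabifying with onset maximization leaves /b/, /k/, /ʃ/ stranded (at most one coda consonant is licensed; onsets are limited to one consonant).
Inserting the epenthetic vowel yields /b/ → /ba/, /k/ → /ko/, /ʃ/ → /ʃo/.

anbaʔofkoʃo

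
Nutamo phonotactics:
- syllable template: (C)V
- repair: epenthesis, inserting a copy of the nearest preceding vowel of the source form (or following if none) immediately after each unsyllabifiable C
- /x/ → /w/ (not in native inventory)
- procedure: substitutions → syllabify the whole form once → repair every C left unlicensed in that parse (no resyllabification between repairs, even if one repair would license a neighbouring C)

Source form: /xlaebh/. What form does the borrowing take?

Substitution: /x/ → /w/, giving /wlaebh/.
The consonants /w/, /b/, /h/ cannot be parsed into a legal (C)V syllable (no codas are permitted; onsets are limited to one consonant).
Each unlicensed consonant becomes the onset of a new syllable: /w/ → /wa/, /b/ → /be/, /h/ → /he/.

walaebehe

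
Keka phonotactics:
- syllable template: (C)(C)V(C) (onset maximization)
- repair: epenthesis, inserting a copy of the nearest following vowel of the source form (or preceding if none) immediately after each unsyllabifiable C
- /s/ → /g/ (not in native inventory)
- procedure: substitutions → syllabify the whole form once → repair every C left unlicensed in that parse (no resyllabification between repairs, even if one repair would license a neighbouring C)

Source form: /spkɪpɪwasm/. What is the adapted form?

gɪpkɪpɪwagma

Substitution: /s/ → /g/, giving /gpkɪpɪwagm/.
The consonants /g/, /m/ cannot be parsed into a legal (C)(C)V(C) syllable (at most one coda consonant is licensed; onsets may contain at most 2 consonants).
Epenthesis after each stranded consonant: /g/ → /gɪ/, /m/ → /ma/.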